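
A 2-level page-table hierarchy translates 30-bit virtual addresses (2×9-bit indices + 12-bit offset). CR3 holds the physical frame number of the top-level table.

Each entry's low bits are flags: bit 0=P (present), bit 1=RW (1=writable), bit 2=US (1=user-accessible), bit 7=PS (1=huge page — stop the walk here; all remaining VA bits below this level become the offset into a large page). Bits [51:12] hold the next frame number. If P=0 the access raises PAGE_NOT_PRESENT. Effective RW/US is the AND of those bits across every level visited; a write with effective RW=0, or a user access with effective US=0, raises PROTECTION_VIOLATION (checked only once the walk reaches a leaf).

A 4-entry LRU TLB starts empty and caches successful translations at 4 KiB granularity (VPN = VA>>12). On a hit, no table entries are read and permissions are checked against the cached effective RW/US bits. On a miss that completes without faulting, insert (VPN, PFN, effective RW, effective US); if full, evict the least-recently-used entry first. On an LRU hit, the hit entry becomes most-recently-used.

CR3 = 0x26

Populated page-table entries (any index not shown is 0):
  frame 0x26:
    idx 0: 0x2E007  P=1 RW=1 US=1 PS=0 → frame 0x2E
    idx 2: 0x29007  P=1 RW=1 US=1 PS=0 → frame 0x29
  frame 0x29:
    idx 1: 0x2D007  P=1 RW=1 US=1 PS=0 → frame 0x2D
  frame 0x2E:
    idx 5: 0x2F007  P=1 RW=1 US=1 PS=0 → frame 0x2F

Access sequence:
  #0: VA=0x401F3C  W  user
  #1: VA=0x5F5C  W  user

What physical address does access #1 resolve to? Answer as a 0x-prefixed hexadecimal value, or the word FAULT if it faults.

Walk each access:
#0 VA=0x401F3C (w,user):
  [0] read 0x26 idx=2: raw=0x29007 flags P=1 W=1 U=1 S=0
  [1] read 0x29 idx=1: raw=0x2D007 flags P=1 W=1 U=1 S=0
  ✓ 0x2DF3C  — 2 lookups
#1 VA=0x5F5C (w,user):
  [0] read 0x26 idx=0: raw=0x2E007 flags P=1 W=1 U=1 S=0
  [1] read 0x2E idx=5: raw=0x2F007 flags P=1 W=1 U=1 S=0
  ✓ 0x2FF5C  — 2 lookups

Access #1 PA: 0x2FF5C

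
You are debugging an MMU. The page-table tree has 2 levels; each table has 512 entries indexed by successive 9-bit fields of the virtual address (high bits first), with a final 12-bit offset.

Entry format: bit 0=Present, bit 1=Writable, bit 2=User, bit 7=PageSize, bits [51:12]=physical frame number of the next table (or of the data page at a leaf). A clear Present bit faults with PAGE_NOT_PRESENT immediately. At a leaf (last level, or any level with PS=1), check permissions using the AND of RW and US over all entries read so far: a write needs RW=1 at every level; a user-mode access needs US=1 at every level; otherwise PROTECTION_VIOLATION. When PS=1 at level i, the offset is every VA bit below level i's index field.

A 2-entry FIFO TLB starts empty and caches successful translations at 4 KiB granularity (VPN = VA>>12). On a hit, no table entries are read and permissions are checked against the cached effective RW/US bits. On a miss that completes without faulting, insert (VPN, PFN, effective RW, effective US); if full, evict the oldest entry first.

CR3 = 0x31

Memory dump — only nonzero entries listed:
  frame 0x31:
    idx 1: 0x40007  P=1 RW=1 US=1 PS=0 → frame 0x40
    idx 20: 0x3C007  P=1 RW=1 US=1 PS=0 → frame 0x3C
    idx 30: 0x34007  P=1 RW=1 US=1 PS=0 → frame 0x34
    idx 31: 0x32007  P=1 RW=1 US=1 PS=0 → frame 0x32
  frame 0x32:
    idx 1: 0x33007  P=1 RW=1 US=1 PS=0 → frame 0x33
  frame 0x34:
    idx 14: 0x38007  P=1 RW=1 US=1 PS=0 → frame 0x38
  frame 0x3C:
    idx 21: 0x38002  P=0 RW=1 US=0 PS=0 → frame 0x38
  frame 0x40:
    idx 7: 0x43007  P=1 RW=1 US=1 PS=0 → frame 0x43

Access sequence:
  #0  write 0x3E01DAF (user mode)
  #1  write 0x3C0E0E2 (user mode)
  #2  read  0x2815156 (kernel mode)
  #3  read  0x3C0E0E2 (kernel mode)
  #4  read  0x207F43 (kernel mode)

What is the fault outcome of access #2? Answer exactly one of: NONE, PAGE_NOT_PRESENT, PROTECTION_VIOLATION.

Trace:
#0 VA=0x3E01DAF (w,user):
  [0] read 0x31 idx=31: raw=0x32007 flags P=1 W=1 U=1 S=0
  [1] read 0x32 idx=1: raw=0x33007 flags P=1 W=1 U=1 S=0
  ✓ 0x33DAF  — 2 lookups
#1 VA=0x3C0E0E2 (w,user):
  [0] read 0x31 idx=30: raw=0x34007 flags P=1 W=1 U=1 S=0
  [1] read 0x34 idx=14: raw=0x38007 flags P=1 W=1 U=1 S=0
  ✓ 0x380E2  — 2 lookups
#2 VA=0x2815156 (r,kernel):
  [0] read 0x31 idx=20: raw=0x3C007 flags P=1 W=1 U=1 S=0
  [1] read 0x3C idx=21: raw=0x38002 flags P=0 W=1 U=0 S=0
  ⇒ fault: PAGE_NOT_PRESENT  — 2 lookups
#3 VA=0x3C0E0E2 (r,kernel):
  TLB hit vpn=0x3C0E → PA=0x380E2
#4 VA=0x207F43 (r,kernel):
  [0] read 0x31 idx=1: raw=0x40007 flags P=1 W=1 U=1 S=0
  [1] read 0x40 idx=7: raw=0x43007 flags P=1 W=1 U=1 S=0
  ✓ 0x43F43  — 2 lookups

Access #2 fault: PAGE_NOT_PRESENT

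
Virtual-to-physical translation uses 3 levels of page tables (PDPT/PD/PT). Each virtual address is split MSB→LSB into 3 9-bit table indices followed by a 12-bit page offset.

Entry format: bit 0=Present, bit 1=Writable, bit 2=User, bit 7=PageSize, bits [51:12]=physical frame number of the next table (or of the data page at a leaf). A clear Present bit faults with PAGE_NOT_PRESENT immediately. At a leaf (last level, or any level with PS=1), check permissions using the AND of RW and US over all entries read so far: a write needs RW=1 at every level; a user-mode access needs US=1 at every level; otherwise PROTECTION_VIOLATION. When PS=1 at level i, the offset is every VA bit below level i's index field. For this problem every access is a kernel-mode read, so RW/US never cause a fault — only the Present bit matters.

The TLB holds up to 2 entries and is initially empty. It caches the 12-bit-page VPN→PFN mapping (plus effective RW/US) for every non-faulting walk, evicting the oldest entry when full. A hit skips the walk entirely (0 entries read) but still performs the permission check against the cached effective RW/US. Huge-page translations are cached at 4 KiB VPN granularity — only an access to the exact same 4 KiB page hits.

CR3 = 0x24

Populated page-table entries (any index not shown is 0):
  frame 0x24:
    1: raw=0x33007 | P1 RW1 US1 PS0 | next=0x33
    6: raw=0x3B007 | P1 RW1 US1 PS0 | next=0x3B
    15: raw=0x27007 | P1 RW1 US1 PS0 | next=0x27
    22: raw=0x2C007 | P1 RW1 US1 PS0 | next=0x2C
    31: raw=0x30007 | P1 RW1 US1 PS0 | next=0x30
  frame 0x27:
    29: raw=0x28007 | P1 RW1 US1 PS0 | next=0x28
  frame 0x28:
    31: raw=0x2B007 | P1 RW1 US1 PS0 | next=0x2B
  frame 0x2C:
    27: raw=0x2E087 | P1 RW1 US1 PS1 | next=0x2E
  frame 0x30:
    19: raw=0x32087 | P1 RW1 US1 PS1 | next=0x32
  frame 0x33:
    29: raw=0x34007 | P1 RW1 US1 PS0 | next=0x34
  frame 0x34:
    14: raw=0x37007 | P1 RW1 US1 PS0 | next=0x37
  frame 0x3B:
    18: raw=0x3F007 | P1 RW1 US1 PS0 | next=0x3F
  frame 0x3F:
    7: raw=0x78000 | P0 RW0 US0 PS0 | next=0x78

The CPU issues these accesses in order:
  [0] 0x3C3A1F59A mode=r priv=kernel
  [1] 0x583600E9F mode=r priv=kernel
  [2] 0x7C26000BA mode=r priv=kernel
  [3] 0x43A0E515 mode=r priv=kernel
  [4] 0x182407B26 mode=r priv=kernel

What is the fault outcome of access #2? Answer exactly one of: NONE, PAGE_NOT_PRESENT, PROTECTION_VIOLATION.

Per-access translation:
#0 VA=0x3C3A1F59A (r,kernel):
  L0 @0x24[15] → 0x27007  P=1,RW=1,US=1,PS=0
  L1 @0x27[29] → 0x28007  P=1,RW=1,US=1,PS=0
  L2 @0x28[31] → 0x2B007  P=1,RW=1,US=1,PS=0
  ✓ 0x2B59A  — 3 lookups
#1 VA=0x583600E9F (r,kernel):
  L0 @0x24[22] → 0x2C007  P=1,RW=1,US=1,PS=0
  L1 @0x2C[27] → 0x2E087  P=1,RW=1,US=1,PS=1
  ✓ 0x2EE9F (huge @L1)  — 2 lookups
#2 VA=0x7C26000BA (r,kernel):
  L0 @0x24[31] → 0x30007  P=1,RW=1,US=1,PS=0
  L1 @0x30[19] → 0x32087  P=1,RW=1,US=1,PS=1
  ✓ 0x320BA (huge @L1)  — 2 lookups
#3 VA=0x43A0E515 (r,kernel):
  L0 @0x24[1] → 0x33007  P=1,RW=1,US=1,PS=0
  L1 @0x33[29] → 0x34007  P=1,RW=1,US=1,PS=0
  L2 @0x34[14] → 0x37007  P=1,RW=1,US=1,PS=0
  ✓ 0x37515  — 3 lookups
#4 VA=0x182407B26 (r,kernel):
  L0 @0x24[6] → 0x3B007  P=1,RW=1,US=1,PS=0
  L1 @0x3B[18] → 0x3F007  P=1,RW=1,US=1,PS=0
  L2 @0x3F[7] → 0x78000  P=0,RW=0,US=0,PS=0
  ✗ PAGE_NOT_PRESENT  [3 reads]

Access #2 fault: NONE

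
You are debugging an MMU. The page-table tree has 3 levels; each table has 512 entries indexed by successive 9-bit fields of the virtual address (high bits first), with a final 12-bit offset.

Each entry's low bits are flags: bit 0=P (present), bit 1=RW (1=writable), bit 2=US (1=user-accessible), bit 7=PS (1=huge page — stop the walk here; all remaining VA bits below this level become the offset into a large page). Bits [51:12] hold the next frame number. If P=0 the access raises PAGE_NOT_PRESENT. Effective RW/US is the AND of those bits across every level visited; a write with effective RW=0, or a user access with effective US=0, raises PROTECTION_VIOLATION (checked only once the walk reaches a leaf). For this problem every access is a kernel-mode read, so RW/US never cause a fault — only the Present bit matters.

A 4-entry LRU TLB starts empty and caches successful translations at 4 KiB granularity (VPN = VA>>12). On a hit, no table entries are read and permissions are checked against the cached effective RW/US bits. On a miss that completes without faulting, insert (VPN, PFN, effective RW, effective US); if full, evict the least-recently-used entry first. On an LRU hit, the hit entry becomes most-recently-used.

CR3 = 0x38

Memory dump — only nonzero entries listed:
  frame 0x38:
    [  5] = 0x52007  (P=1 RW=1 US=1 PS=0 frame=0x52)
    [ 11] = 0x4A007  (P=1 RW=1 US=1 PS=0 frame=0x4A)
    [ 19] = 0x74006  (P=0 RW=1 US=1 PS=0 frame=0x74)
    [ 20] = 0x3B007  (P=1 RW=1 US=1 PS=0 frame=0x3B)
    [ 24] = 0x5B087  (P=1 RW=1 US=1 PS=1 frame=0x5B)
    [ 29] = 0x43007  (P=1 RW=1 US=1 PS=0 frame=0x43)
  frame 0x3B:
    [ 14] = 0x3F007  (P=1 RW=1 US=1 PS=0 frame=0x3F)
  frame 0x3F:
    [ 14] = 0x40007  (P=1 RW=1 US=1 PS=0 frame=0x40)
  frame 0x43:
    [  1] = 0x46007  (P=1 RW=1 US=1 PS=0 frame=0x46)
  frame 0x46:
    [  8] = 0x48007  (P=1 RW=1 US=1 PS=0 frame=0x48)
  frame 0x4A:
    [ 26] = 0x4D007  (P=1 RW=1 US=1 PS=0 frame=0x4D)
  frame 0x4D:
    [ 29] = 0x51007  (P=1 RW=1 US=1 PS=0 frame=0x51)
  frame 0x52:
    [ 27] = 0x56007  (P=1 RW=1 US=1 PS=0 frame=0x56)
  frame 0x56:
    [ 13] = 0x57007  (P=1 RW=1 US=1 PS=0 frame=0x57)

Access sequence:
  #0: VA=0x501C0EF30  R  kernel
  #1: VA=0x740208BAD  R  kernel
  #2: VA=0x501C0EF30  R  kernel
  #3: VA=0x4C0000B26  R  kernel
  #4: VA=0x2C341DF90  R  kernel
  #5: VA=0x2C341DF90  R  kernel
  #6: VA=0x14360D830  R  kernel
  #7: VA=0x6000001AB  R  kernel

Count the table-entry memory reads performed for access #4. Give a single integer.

Walk each access:
#0 VA=0x501C0EF30 (r,kernel):
  [0] read 0x38 idx=20: raw=0x3B007 flags P=1 W=1 U=1 S=0
  [1] read 0x3B idx=14: raw=0x3F007 flags P=1 W=1 U=1 S=0
  [2] read 0x3F idx=14: raw=0x40007 flags P=1 W=1 U=1 S=0
  ✓ 0x40F30  — 3 lookups
#1 VA=0x740208BAD (r,kernel):
  [0] read 0x38 idx=29: raw=0x43007 flags P=1 W=1 U=1 S=0
  [1] read 0x43 idx=1: raw=0x46007 flags P=1 W=1 U=1 S=0
  [2] read 0x46 idx=8: raw=0x48007 flags P=1 W=1 U=1 S=0
  ✓ 0x48BAD  — 3 lookups
#2 VA=0x501C0EF30 (r,kernel):
  TLB hit vpn=0x501C0E → PA=0x40F30
#3 VA=0x4C0000B26 (r,kernel):
  [0] read 0x38 idx=19: raw=0x74006 flags P=0 W=1 U=1 S=0
  ✗ PAGE_NOT_PRESENT  [1 reads]
#4 VA=0x2C341DF90 (r,kernel):
  [0] read 0x38 idx=11: raw=0x4A007 flags P=1 W=1 U=1 S=0
  [1] read 0x4A idx=26: raw=0x4D007 flags P=1 W=1 U=1 S=0
  [2] read 0x4D idx=29: raw=0x51007 flags P=1 W=1 U=1 S=0
  ✓ 0x51F90  — 3 lookups
#5 VA=0x2C341DF90 (r,kernel):
  TLB hit vpn=0x2C341D → PA=0x51F90
#6 VA=0x14360D830 (r,kernel):
  [0] read 0x38 idx=5: raw=0x52007 flags P=1 W=1 U=1 S=0
  [1] read 0x52 idx=27: raw=0x56007 flags P=1 W=1 U=1 S=0
  [2] read 0x56 idx=13: raw=0x57007 flags P=1 W=1 U=1 S=0
  ✓ 0x57830  — 3 lookups
#7 VA=0x6000001AB (r,kernel):
  [0] read 0x38 idx=24: raw=0x5B087 flags P=1 W=1 U=1 S=1
  ✓ 0x5B1AB (huge @L0)  — 1 lookups

Entries read for #4: 3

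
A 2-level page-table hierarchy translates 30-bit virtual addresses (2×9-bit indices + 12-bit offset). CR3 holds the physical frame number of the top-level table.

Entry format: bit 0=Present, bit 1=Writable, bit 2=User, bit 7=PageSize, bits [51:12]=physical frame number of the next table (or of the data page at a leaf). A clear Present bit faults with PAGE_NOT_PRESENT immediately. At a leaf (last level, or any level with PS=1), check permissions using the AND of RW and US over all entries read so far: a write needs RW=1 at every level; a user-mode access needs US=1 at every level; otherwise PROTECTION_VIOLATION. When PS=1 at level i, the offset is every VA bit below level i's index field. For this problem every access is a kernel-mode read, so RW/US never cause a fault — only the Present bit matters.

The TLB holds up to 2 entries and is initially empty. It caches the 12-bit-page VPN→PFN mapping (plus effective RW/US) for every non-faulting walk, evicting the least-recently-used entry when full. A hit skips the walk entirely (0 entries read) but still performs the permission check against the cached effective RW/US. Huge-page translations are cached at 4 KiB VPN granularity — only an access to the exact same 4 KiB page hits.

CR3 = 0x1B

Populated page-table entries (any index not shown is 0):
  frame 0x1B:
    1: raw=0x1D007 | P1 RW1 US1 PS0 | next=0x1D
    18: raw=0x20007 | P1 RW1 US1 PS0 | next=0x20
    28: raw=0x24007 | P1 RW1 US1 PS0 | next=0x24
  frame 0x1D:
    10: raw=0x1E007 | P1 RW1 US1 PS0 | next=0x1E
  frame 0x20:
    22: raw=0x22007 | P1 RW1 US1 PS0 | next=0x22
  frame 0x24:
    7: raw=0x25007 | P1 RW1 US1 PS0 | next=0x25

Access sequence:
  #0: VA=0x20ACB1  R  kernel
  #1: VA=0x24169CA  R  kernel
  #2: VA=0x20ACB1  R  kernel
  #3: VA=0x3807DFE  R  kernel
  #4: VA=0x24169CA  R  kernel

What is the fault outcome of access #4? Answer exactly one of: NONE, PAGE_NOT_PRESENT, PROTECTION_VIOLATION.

Trace:
#0 VA=0x20ACB1 (r,kernel):
  L0 @0x1B[1] → 0x1D007  P=1,RW=1,US=1,PS=0
  L1 @0x1D[10] → 0x1E007  P=1,RW=1,US=1,PS=0
  ⇒ phys 0x1ECB1  [2 reads]
#1 VA=0x24169CA (r,kernel):
  L0 @0x1B[18] → 0x20007  P=1,RW=1,US=1,PS=0
  L1 @0x20[22] → 0x22007  P=1,RW=1,US=1,PS=0
  ⇒ phys 0x229CA  [2 reads]
#2 VA=0x20ACB1 (r,kernel):
  TLB hit vpn=0x20A → PA=0x1ECB1
#3 VA=0x3807DFE (r,kernel):
  L0 @0x1B[28] → 0x24007  P=1,RW=1,US=1,PS=0
  L1 @0x24[7] → 0x25007  P=1,RW=1,US=1,PS=0
  ⇒ phys 0x25DFE  [2 reads]
#4 VA=0x24169CA (r,kernel):
  L0 @0x1B[18] → 0x20007  P=1,RW=1,US=1,PS=0
  L1 @0x20[22] → 0x22007  P=1,RW=1,US=1,PS=0
  ⇒ phys 0x229CA  [2 reads]

Access #4 fault: NONE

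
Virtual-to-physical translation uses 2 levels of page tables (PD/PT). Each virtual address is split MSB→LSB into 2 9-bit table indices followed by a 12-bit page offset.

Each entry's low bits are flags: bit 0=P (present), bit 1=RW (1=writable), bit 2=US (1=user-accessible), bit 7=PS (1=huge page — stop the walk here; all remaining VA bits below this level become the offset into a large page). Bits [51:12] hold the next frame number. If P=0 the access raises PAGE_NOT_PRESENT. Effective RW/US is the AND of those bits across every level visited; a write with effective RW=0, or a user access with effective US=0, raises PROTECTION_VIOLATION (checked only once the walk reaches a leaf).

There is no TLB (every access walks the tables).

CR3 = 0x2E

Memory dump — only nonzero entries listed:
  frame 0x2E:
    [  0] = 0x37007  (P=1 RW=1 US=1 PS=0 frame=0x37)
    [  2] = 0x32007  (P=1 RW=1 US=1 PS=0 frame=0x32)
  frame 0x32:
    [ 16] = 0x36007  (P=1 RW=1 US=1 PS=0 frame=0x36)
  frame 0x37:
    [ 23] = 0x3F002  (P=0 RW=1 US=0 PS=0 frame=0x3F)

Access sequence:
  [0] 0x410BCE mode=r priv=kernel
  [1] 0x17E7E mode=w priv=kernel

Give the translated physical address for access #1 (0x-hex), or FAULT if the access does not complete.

Walk each access:
#0 VA=0x410BCE (r,kernel):
  L0: frame=0x2E idx=2 entry=0x32007 [P=1 RW=1 US=1 PS=0]
  L1: frame=0x32 idx=16 entry=0x36007 [P=1 RW=1 US=1 PS=0]
  → PA=0x36BCE  (2 entries read)
#1 VA=0x17E7E (w,kernel):
  L0: frame=0x2E idx=0 entry=0x37007 [P=1 RW=1 US=1 PS=0]
  L1: frame=0x37 idx=23 entry=0x3F002 [P=0 RW=1 US=0 PS=0]
  ✗ PAGE_NOT_PRESENT  [2 reads]

Access #1 PA: FAULT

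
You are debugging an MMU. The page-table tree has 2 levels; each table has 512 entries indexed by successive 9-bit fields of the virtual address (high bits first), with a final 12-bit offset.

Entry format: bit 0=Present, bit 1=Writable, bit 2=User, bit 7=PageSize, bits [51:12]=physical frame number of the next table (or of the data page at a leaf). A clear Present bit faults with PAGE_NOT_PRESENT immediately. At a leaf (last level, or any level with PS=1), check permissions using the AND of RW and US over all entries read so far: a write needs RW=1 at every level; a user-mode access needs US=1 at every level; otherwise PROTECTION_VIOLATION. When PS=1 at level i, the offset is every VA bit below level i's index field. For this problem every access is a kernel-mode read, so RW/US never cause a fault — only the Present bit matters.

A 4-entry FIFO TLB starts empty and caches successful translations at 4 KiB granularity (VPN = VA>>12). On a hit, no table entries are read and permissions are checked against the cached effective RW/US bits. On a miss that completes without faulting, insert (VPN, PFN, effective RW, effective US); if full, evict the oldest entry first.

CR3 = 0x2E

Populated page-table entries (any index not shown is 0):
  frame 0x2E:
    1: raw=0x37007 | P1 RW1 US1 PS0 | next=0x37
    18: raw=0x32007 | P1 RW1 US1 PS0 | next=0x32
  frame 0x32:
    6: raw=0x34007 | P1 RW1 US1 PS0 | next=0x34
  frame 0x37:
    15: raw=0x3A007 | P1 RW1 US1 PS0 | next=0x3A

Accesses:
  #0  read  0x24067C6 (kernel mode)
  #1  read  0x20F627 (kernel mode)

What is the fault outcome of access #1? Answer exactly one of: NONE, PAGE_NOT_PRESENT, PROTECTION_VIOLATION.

Trace:
#0 VA=0x24067C6 (r,kernel):
  [0] read 0x2E idx=18: raw=0x32007 flags P=1 W=1 U=1 S=0
  [1] read 0x32 idx=6: raw=0x34007 flags P=1 W=1 U=1 S=0
  ✓ 0x347C6  — 2 lookups
#1 VA=0x20F627 (r,kernel):
  [0] read 0x2E idx=1: raw=0x37007 flags P=1 W=1 U=1 S=0
  [1] read 0x37 idx=15: raw=0x3A007 flags P=1 W=1 U=1 S=0
  ✓ 0x3A627  — 2 lookups

Access #1 fault: NONE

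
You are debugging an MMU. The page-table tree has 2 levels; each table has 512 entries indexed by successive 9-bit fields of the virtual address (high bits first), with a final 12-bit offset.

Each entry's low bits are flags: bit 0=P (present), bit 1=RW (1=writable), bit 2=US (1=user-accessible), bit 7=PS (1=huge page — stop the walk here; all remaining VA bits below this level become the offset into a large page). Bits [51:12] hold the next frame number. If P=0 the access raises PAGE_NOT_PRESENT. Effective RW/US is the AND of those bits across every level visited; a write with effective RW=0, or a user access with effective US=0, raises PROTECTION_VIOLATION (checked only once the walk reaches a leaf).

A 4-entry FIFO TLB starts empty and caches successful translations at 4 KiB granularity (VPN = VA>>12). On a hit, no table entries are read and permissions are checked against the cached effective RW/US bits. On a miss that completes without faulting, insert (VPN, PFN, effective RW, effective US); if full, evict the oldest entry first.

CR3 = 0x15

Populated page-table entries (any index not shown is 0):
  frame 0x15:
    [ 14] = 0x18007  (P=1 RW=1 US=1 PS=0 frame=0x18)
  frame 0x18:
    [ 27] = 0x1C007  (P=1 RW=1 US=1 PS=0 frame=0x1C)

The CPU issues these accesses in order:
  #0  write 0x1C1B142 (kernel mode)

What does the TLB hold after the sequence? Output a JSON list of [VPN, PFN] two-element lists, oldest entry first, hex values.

Walk each access:
#0 VA=0x1C1B142 (w,kernel):
  L0 @0x15[14] → 0x18007  P=1,RW=1,US=1,PS=0
  L1 @0x18[27] → 0x1C007  P=1,RW=1,US=1,PS=0
  → PA=0x1C142  (2 entries read)

TLB: [["0x1C1B", "0x1C"]]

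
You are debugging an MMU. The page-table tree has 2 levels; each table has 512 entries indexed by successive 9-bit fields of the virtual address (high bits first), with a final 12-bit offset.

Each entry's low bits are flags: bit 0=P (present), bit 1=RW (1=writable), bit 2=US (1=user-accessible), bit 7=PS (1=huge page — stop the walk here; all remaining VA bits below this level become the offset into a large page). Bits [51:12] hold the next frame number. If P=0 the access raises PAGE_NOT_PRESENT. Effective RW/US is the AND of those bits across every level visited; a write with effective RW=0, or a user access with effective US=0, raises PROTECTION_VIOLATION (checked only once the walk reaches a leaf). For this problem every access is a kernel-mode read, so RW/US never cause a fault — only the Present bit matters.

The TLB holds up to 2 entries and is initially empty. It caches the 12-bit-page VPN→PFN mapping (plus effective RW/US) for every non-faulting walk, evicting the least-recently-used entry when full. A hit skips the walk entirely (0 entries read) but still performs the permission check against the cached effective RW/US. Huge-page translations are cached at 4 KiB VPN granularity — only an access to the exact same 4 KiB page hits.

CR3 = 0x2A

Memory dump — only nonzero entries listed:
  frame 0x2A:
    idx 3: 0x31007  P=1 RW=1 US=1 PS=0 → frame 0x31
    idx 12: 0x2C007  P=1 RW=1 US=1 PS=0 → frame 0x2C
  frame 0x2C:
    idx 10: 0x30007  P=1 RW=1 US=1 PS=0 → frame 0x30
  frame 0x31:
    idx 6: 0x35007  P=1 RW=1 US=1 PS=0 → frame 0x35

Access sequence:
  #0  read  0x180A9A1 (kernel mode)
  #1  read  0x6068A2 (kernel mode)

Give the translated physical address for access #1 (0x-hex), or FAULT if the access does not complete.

Trace:
#0 VA=0x180A9A1 (r,kernel):
  lvl0: tbl 0x2A, slot 12 ⇒ 0x2C007 (P1/RW1/US1/PS0)
  lvl1: tbl 0x2C, slot 10 ⇒ 0x30007 (P1/RW1/US1/PS0)
  → PA=0x309A1  (2 entries read)
#1 VA=0x6068A2 (r,kernel):
  lvl0: tbl 0x2A, slot 3 ⇒ 0x31007 (P1/RW1/US1/PS0)
  lvl1: tbl 0x31, slot 6 ⇒ 0x35007 (P1/RW1/US1/PS0)
  → PA=0x358A2  (2 entries read)

Access #1 PA: 0x358A2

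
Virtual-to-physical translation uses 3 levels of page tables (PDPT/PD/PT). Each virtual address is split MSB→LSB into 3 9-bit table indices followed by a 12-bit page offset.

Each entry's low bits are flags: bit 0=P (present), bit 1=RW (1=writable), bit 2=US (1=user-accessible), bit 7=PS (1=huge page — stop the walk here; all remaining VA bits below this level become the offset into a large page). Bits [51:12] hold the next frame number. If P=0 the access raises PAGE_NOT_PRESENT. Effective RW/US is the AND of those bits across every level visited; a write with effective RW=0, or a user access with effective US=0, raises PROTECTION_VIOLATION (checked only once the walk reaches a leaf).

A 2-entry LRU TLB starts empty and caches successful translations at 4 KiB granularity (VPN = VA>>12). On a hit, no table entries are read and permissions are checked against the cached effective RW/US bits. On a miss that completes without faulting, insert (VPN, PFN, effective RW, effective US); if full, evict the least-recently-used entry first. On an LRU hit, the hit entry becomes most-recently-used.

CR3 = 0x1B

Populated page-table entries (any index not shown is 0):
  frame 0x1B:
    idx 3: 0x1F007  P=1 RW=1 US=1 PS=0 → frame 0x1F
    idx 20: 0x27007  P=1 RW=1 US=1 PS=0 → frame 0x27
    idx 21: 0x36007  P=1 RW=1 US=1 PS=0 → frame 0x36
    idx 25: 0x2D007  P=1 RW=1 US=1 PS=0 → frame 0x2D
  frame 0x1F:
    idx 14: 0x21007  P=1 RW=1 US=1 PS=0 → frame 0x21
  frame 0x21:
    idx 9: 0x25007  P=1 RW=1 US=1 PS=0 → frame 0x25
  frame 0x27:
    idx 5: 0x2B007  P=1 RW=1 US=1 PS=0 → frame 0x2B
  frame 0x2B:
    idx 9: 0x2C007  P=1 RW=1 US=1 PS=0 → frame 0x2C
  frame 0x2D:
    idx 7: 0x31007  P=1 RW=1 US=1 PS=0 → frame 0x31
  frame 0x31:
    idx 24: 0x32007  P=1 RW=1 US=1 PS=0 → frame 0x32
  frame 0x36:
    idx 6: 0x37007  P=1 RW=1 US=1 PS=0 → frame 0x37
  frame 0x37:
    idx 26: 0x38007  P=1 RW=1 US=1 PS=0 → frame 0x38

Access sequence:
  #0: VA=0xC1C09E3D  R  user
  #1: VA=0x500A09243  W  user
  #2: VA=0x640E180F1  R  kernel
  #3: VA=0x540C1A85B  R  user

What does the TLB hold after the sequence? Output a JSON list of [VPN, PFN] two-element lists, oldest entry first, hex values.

Per-access translation:
#0 VA=0xC1C09E3D (r,user):
  L0 @0x1B[3] → 0x1F007  P=1,RW=1,US=1,PS=0
  L1 @0x1F[14] → 0x21007  P=1,RW=1,US=1,PS=0
  L2 @0x21[9] → 0x25007  P=1,RW=1,US=1,PS=0
  → PA=0x25E3D  (3 entries read)
#1 VA=0x500A09243 (w,user):
  L0 @0x1B[20] → 0x27007  P=1,RW=1,US=1,PS=0
  L1 @0x27[5] → 0x2B007  P=1,RW=1,US=1,PS=0
  L2 @0x2B[9] → 0x2C007  P=1,RW=1,US=1,PS=0
  → PA=0x2C243  (3 entries read)
#2 VA=0x640E180F1 (r,kernel):
  L0 @0x1B[25] → 0x2D007  P=1,RW=1,US=1,PS=0
  L1 @0x2D[7] → 0x31007  P=1,RW=1,US=1,PS=0
  L2 @0x31[24] → 0x32007  P=1,RW=1,US=1,PS=0
  → PA=0x320F1  (3 entries read)
#3 VA=0x540C1A85B (r,user):
  L0 @0x1B[21] → 0x36007  P=1,RW=1,US=1,PS=0
  L1 @0x36[6] → 0x37007  P=1,RW=1,US=1,PS=0
  L2 @0x37[26] → 0x38007  P=1,RW=1,US=1,PS=0
  → PA=0x3885B  (3 entries read)

TLB: [["0x640E18", "0x32"], ["0x540C1A", "0x38"]]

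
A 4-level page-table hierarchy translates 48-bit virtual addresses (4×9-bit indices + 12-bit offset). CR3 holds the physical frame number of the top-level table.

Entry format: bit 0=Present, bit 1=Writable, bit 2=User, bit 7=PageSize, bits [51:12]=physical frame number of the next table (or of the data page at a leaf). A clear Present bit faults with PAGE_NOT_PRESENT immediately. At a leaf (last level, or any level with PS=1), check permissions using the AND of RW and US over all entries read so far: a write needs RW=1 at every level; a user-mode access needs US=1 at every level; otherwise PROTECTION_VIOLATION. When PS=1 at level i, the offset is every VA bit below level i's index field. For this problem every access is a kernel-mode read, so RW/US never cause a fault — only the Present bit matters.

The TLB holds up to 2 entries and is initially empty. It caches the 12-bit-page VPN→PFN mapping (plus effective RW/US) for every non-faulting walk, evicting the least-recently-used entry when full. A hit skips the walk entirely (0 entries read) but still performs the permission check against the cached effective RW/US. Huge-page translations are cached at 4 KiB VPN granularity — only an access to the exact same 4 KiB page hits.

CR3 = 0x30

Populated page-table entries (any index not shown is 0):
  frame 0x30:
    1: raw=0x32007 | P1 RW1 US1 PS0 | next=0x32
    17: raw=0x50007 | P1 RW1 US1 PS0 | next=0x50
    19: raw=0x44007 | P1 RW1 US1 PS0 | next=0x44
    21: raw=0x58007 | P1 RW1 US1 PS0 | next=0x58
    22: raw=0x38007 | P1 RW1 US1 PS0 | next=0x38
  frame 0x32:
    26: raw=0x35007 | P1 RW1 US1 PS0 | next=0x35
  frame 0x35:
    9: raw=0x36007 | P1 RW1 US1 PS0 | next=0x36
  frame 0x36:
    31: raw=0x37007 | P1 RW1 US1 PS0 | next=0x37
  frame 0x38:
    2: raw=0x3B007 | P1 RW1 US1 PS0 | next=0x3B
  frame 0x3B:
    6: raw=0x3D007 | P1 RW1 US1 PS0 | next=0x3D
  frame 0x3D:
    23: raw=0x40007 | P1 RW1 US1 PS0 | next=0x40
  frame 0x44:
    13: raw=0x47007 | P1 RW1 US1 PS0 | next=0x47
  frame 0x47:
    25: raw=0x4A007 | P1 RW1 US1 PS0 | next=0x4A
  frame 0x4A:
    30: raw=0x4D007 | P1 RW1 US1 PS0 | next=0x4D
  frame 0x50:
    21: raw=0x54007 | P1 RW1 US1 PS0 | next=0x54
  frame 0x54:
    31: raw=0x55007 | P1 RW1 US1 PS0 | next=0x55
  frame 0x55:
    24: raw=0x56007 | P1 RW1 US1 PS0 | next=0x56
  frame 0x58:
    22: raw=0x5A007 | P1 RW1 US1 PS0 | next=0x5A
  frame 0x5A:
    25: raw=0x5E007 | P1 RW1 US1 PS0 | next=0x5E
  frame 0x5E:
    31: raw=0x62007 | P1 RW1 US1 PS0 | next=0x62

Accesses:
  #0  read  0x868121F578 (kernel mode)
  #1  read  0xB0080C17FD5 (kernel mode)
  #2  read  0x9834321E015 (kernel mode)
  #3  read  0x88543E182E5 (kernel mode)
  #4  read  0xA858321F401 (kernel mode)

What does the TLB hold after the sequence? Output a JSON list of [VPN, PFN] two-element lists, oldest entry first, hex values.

Per-access translation:
#0 VA=0x868121F578 (r,kernel):
  L0: frame=0x30 idx=1 entry=0x32007 [P=1 RW=1 US=1 PS=0]
  L1: frame=0x32 idx=26 entry=0x35007 [P=1 RW=1 US=1 PS=0]
  L2: frame=0x35 idx=9 entry=0x36007 [P=1 RW=1 US=1 PS=0]
  L3: frame=0x36 idx=31 entry=0x37007 [P=1 RW=1 US=1 PS=0]
  ✓ 0x37578  — 4 lookups
#1 VA=0xB0080C17FD5 (r,kernel):
  L0: frame=0x30 idx=22 entry=0x38007 [P=1 RW=1 US=1 PS=0]
  L1: frame=0x38 idx=2 entry=0x3B007 [P=1 RW=1 US=1 PS=0]
  L2: frame=0x3B idx=6 entry=0x3D007 [P=1 RW=1 US=1 PS=0]
  L3: frame=0x3D idx=23 entry=0x40007 [P=1 RW=1 US=1 PS=0]
  ✓ 0x40FD5  — 4 lookups
#2 VA=0x9834321E015 (r,kernel):
  L0: frame=0x30 idx=19 entry=0x44007 [P=1 RW=1 US=1 PS=0]
  L1: frame=0x44 idx=13 entry=0x47007 [P=1 RW=1 US=1 PS=0]
  L2: frame=0x47 idx=25 entry=0x4A007 [P=1 RW=1 US=1 PS=0]
  L3: frame=0x4A idx=30 entry=0x4D007 [P=1 RW=1 US=1 PS=0]
  ✓ 0x4D015  — 4 lookups
#3 VA=0x88543E182E5 (r,kernel):
  L0: frame=0x30 idx=17 entry=0x50007 [P=1 RW=1 US=1 PS=0]
  L1: frame=0x50 idx=21 entry=0x54007 [P=1 RW=1 US=1 PS=0]
  L2: frame=0x54 idx=31 entry=0x55007 [P=1 RW=1 US=1 PS=0]
  L3: frame=0x55 idx=24 entry=0x56007 [P=1 RW=1 US=1 PS=0]
  ✓ 0x562E5  — 4 lookups
#4 VA=0xA858321F401 (r,kernel):
  L0: frame=0x30 idx=21 entry=0x58007 [P=1 RW=1 US=1 PS=0]
  L1: frame=0x58 idx=22 entry=0x5A007 [P=1 RW=1 US=1 PS=0]
  L2: frame=0x5A idx=25 entry=0x5E007 [P=1 RW=1 US=1 PS=0]
  L3: frame=0x5E idx=31 entry=0x62007 [P=1 RW=1 US=1 PS=0]
  ✓ 0x62401  — 4 lookups

TLB: [["0x88543E18", "0x56"], ["0xA858321F", "0x62"]]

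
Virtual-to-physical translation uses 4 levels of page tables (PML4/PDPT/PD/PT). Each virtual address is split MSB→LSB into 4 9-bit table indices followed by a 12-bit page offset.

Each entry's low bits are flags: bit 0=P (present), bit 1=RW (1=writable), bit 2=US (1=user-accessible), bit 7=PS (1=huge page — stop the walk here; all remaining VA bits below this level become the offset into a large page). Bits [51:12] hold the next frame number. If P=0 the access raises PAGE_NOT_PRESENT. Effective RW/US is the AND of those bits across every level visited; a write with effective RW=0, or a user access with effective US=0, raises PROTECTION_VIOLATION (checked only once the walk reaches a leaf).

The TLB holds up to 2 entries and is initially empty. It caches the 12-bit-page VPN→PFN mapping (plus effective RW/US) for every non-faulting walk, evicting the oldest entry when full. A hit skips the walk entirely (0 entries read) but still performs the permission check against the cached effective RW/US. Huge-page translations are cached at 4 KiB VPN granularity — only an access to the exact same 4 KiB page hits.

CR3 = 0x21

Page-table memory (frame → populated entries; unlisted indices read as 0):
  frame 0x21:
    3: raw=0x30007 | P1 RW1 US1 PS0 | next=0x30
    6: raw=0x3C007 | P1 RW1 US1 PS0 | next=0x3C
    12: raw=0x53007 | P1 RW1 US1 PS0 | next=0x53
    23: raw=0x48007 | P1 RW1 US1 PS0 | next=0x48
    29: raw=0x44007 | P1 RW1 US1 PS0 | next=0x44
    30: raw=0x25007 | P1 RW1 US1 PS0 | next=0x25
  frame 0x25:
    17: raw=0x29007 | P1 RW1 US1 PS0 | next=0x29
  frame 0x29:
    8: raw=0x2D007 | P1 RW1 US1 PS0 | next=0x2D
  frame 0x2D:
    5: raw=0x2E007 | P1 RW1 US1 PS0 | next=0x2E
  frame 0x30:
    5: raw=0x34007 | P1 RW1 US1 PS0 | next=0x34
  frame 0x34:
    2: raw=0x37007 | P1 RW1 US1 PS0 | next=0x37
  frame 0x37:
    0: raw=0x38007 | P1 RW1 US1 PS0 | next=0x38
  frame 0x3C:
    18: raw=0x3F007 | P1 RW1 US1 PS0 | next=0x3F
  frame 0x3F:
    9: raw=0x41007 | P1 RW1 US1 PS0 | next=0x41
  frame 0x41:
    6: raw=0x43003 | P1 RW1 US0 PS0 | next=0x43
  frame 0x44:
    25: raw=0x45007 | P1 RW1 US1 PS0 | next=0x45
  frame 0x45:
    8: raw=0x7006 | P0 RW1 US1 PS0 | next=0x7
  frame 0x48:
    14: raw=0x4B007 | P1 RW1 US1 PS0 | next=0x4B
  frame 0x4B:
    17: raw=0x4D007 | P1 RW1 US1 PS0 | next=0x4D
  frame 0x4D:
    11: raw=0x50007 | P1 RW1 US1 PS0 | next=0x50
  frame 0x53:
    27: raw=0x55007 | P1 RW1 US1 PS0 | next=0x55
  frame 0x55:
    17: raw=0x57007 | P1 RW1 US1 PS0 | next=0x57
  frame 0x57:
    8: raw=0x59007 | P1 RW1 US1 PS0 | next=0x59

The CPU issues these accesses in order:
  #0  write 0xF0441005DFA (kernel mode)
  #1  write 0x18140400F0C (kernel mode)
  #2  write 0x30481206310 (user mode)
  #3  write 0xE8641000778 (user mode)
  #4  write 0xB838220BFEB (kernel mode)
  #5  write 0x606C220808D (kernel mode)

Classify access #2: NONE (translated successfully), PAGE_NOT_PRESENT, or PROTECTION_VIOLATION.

Walk each access:
#0 VA=0xF0441005DFA (w,kernel):
  L0 @0x21[30] → 0x25007  P=1,RW=1,US=1,PS=0
  L1 @0x25[17] → 0x29007  P=1,RW=1,US=1,PS=0
  L2 @0x29[8] → 0x2D007  P=1,RW=1,US=1,PS=0
  L3 @0x2D[5] → 0x2E007  P=1,RW=1,US=1,PS=0
  → PA=0x2EDFA  (4 entries read)
#1 VA=0x18140400F0C (w,kernel):
  L0 @0x21[3] → 0x30007  P=1,RW=1,US=1,PS=0
  L1 @0x30[5] → 0x34007  P=1,RW=1,US=1,PS=0
  L2 @0x34[2] → 0x37007  P=1,RW=1,US=1,PS=0
  L3 @0x37[0] → 0x38007  P=1,RW=1,US=1,PS=0
  → PA=0x38F0C  (4 entries read)
#2 VA=0x30481206310 (w,user):
  L0 @0x21[6] → 0x3C007  P=1,RW=1,US=1,PS=0
  L1 @0x3C[18] → 0x3F007  P=1,RW=1,US=1,PS=0
  L2 @0x3F[9] → 0x41007  P=1,RW=1,US=1,PS=0
  L3 @0x41[6] → 0x43003  P=1,RW=1,US=0,PS=0
  ⇒ fault: PROTECTION_VIOLATION  — 4 lookups
#3 VA=0xE8641000778 (w,user):
  L0 @0x21[29] → 0x44007  P=1,RW=1,US=1,PS=0
  L1 @0x44[25] → 0x45007  P=1,RW=1,US=1,PS=0
  L2 @0x45[8] → 0x7006  P=0,RW=1,US=1,PS=0
  ⇒ fault: PAGE_NOT_PRESENT  — 3 lookups
#4 VA=0xB838220BFEB (w,kernel):
  L0 @0x21[23] → 0x48007  P=1,RW=1,US=1,PS=0
  L1 @0x48[14] → 0x4B007  P=1,RW=1,US=1,PS=0
  L2 @0x4B[17] → 0x4D007  P=1,RW=1,US=1,PS=0
  L3 @0x4D[11] → 0x50007  P=1,RW=1,US=1,PS=0
  → PA=0x50FEB  (4 entries read)
#5 VA=0x606C220808D (w,kernel):
  L0 @0x21[12] → 0x53007  P=1,RW=1,US=1,PS=0
  L1 @0x53[27] → 0x55007  P=1,RW=1,US=1,PS=0
  L2 @0x55[17] → 0x57007  P=1,RW=1,US=1,PS=0
  L3 @0x57[8] → 0x59007  P=1,RW=1,US=1,PS=0
  → PA=0x5908D  (4 entries read)

Access #2 fault: PROTECTION_VIOLATION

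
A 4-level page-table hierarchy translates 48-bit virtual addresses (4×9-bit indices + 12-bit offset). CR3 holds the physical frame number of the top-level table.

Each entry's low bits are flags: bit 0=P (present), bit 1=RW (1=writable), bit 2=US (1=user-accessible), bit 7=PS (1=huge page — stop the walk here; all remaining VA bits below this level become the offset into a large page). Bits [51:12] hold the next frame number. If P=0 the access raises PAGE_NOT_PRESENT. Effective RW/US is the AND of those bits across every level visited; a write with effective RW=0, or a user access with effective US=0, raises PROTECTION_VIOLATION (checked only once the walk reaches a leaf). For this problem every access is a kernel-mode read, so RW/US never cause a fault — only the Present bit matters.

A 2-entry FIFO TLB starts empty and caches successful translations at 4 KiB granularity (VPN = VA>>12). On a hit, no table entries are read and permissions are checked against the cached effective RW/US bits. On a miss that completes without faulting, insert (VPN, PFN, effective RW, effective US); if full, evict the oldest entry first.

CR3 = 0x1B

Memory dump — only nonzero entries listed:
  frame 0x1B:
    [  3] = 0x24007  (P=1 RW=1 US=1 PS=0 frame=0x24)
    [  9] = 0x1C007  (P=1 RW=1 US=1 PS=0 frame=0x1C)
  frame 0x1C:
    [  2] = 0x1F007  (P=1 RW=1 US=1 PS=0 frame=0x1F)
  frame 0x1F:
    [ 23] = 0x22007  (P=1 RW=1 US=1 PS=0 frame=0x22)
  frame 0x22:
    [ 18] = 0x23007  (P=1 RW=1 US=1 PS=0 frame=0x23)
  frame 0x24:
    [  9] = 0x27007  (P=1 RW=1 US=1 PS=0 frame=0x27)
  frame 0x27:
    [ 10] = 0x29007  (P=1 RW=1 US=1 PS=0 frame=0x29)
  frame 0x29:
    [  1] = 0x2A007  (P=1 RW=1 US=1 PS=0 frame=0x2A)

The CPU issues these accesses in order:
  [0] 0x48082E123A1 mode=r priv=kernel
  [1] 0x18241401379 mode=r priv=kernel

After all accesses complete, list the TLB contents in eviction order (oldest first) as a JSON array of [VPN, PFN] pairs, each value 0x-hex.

Per-access translation:
#0 VA=0x48082E123A1 (r,kernel):
  [0] read 0x1B idx=9: raw=0x1C007 flags P=1 W=1 U=1 S=0
  [1] read 0x1C idx=2: raw=0x1F007 flags P=1 W=1 U=1 S=0
  [2] read 0x1F idx=23: raw=0x22007 flags P=1 W=1 U=1 S=0
  [3] read 0x22 idx=18: raw=0x23007 flags P=1 W=1 U=1 S=0
  → PA=0x233A1  (4 entries read)
#1 VA=0x18241401379 (r,kernel):
  [0] read 0x1B idx=3: raw=0x24007 flags P=1 W=1 U=1 S=0
  [1] read 0x24 idx=9: raw=0x27007 flags P=1 W=1 U=1 S=0
  [2] read 0x27 idx=10: raw=0x29007 flags P=1 W=1 U=1 S=0
  [3] read 0x29 idx=1: raw=0x2A007 flags P=1 W=1 U=1 S=0
  → PA=0x2A379  (4 entries read)

TLB: [["0x48082E12", "0x23"], ["0x18241401", "0x2A"]]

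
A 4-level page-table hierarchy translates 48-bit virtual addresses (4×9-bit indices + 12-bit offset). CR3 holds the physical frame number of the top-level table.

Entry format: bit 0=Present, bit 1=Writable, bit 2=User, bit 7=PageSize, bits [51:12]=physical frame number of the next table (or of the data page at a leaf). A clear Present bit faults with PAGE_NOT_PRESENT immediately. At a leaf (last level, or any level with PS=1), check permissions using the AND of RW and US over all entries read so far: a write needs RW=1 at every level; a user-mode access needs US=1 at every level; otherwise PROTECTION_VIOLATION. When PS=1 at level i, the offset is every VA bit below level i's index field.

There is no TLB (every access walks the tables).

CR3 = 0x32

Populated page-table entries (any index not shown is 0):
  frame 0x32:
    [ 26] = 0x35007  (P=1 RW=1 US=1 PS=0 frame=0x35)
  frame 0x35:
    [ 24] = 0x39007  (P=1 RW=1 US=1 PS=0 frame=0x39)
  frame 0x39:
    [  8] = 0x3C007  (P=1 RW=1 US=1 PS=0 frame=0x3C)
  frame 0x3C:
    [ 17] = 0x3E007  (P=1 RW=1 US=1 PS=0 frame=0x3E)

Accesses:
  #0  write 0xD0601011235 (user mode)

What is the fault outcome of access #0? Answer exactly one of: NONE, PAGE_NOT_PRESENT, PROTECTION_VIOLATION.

Trace:
#0 VA=0xD0601011235 (w,user):
  [0] read 0x32 idx=26: raw=0x35007 flags P=1 W=1 U=1 S=0
  [1] read 0x35 idx=24: raw=0x39007 flags P=1 W=1 U=1 S=0
  [2] read 0x39 idx=8: raw=0x3C007 flags P=1 W=1 U=1 S=0
  [3] read 0x3C idx=17: raw=0x3E007 flags P=1 W=1 U=1 S=0
  ✓ 0x3E235  — 4 lookups

Access #0 fault: NONE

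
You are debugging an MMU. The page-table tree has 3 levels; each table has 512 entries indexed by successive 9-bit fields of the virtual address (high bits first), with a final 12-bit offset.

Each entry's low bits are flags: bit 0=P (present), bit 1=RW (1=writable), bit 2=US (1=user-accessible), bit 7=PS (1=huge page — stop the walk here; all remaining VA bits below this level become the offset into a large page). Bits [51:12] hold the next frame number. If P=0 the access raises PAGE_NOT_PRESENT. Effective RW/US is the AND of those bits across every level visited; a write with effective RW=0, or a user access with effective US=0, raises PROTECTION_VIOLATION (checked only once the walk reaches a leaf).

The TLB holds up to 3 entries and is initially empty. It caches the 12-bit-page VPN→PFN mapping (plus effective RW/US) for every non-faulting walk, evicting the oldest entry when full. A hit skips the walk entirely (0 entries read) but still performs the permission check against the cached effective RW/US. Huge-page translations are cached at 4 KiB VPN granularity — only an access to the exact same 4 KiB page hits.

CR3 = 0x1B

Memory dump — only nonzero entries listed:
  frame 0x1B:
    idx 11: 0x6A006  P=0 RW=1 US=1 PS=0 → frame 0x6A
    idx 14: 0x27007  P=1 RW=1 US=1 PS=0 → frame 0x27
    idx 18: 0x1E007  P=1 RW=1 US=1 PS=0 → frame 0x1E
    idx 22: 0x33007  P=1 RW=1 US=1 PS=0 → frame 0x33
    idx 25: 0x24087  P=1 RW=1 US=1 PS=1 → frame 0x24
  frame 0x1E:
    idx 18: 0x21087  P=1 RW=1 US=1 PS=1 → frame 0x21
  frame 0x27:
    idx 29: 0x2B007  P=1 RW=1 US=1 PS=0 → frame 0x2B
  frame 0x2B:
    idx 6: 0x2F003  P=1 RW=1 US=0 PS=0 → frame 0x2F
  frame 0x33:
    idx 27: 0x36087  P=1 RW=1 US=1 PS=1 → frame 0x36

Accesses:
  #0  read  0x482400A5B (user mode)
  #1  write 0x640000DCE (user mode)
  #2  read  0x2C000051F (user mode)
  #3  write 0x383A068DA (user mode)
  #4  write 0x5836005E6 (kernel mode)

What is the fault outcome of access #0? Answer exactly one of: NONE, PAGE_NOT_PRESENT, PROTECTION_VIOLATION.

Trace:
#0 VA=0x482400A5B (r,user):
  L0 @0x1B[18] → 0x1E007  P=1,RW=1,US=1,PS=0
  L1 @0x1E[18] → 0x21087  P=1,RW=1,US=1,PS=1
  ⇒ phys 0x21A5B (huge @L1)  [2 reads]
#1 VA=0x640000DCE (w,user):
  L0 @0x1B[25] → 0x24087  P=1,RW=1,US=1,PS=1
  ⇒ phys 0x24DCE (huge @L0)  [1 reads]
#2 VA=0x2C000051F (r,user):
  L0 @0x1B[11] → 0x6A006  P=0,RW=1,US=1,PS=0
  ⇒ fault: PAGE_NOT_PRESENT  — 1 lookups
#3 VA=0x383A068DA (w,user):
  L0 @0x1B[14] → 0x27007  P=1,RW=1,US=1,PS=0
  L1 @0x27[29] → 0x2B007  P=1,RW=1,US=1,PS=0
  L2 @0x2B[6] → 0x2F003  P=1,RW=1,US=0,PS=0
  ⇒ fault: PROTECTION_VIOLATION  — 3 lookups
#4 VA=0x5836005E6 (w,kernel):
  L0 @0x1B[22] → 0x33007  P=1,RW=1,US=1,PS=0
  L1 @0x33[27] → 0x36087  P=1,RW=1,US=1,PS=1
  ⇒ phys 0x365E6 (huge @L1)  [2 reads]

Access #0 fault: NONE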